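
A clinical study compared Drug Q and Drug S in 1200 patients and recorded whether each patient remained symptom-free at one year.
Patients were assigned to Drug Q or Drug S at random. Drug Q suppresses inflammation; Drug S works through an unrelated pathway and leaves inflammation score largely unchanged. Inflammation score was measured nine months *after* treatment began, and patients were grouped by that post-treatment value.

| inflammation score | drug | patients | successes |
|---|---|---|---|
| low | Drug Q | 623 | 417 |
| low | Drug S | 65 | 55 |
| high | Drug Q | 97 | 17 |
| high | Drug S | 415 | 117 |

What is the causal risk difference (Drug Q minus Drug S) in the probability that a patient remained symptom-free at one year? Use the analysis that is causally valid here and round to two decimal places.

+0.24

Drug S is higher inside every inflammation score stratum but Drug Q is higher in aggregate. Whether to stratify depends on how inflammation score relates to the drug.
Inflammation score here is a post-treatment variable shaped by the drug; conditioning on it would introduce bias rather than remove it. The overall comparison is the causal one.
The causal difference is the pooled difference: 0.603 − 0.358 = +0.244.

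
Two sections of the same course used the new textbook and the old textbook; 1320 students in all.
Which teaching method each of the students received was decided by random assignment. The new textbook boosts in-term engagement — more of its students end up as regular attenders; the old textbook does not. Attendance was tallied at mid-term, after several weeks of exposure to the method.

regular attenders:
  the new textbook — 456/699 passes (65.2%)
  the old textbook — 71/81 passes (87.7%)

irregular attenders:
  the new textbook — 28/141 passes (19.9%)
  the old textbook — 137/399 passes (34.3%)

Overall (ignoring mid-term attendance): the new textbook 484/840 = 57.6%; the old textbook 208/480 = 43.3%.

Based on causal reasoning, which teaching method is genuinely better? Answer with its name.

Mid-term attendance is downstream of the teaching method. One should not condition on a consequence of treatment, so the overall rates are the right comparison.
Pooled: the new textbook 57.6% vs the old textbook 43.3%; the new textbook is higher overall.

the new textbook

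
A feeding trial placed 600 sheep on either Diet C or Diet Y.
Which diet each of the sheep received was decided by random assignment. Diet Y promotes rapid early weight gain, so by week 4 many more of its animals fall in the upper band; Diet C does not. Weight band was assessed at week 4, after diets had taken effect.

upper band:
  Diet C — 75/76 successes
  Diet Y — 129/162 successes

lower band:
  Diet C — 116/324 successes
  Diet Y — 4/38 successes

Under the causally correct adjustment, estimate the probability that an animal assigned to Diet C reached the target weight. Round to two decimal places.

Stratifying would compare diets among sheep the diets themselves sorted into week-4 weight band groups — a form of selection on an intermediate. The unconditioned pooled rates give the total causal effect.
So P(outcome | do(Diet C)) is just the pooled rate for Diet C: 191/400 = 0.477.

0.48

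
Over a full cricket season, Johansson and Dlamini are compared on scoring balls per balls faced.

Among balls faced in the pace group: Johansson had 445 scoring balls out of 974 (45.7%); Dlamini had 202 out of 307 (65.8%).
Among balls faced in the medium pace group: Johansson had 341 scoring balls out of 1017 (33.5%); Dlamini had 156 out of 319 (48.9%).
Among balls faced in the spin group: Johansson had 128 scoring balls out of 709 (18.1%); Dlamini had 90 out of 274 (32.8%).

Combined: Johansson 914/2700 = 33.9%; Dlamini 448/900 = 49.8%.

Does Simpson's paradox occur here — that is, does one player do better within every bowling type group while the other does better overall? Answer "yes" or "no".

no

Within each bowling type level (pace 45.7% vs 65.8%; medium pace 33.5% vs 48.9%; spin 18.1% vs 32.8%), Dlamini has the higher rate every time. Pooled: 33.9% vs 49.8% — Dlamini has the higher rate overall. They agree.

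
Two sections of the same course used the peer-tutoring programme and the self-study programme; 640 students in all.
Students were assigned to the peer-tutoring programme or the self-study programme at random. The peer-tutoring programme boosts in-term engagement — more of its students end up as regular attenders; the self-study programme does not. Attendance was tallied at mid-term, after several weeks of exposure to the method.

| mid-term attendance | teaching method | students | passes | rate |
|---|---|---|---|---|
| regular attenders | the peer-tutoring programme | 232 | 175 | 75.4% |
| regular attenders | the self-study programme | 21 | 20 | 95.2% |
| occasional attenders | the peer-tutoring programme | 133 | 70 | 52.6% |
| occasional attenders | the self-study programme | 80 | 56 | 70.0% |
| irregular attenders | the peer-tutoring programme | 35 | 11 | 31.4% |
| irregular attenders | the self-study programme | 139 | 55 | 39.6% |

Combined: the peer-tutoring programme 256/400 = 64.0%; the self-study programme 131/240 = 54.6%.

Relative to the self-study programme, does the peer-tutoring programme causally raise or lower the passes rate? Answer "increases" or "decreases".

Within every mid-term attendance level the self-study programme has the higher rate, yet pooled the peer-tutoring programme does — Simpson's reversal.
The distribution of mid-term attendance is itself part of what the teaching method does — it is an intermediate outcome. Holding it fixed would remove that part of the effect; the total effect is the pooled difference.
Pooled: the peer-tutoring programme 64.0% vs the self-study programme 54.6%; the peer-tutoring programme is higher overall.

increases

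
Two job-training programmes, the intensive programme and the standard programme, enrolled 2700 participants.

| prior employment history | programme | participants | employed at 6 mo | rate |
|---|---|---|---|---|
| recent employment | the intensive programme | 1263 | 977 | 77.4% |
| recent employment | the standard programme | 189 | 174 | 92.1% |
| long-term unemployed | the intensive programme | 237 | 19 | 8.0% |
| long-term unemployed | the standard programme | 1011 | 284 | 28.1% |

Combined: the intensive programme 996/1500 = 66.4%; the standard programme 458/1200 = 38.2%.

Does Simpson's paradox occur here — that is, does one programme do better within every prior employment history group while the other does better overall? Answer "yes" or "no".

yes

Within each prior employment history level (recent employment 77.4% vs 92.1%; long-term unemployed 8.0% vs 28.1%), the standard programme has the higher rate every time. Pooled: 66.4% vs 38.2% — the intensive programme has the higher rate overall. The two comparisons disagree.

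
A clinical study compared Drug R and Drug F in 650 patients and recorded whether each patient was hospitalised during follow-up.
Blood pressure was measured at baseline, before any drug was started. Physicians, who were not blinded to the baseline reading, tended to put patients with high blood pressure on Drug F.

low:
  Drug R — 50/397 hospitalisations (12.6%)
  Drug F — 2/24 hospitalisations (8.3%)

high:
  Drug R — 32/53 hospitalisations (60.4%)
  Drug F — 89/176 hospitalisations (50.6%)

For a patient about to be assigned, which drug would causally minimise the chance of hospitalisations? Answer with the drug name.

The blood pressure-specific comparison favours Drug F throughout, but the pooled figures favour Drug R. The question is whether to condition on blood pressure.
Blood pressure satisfies the back-door criterion: it is not a descendant of the drug, and it blocks the spurious path from drug to outcome. Adjusting for it (i.e., using the within-blood pressure rates) gives the causal effect.
Within each level — low: 12.6% vs 8.3%; high: 60.4% vs 50.6% — Drug F is lower every time.

Drug F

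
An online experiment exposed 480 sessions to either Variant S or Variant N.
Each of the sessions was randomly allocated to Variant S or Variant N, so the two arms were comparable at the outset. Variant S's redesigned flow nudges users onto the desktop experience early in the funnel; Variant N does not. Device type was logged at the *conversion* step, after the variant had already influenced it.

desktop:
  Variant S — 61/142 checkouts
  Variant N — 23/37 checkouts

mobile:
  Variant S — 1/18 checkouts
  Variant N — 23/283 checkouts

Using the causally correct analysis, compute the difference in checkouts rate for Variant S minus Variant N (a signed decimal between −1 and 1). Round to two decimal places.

+0.24

Because the variant influences device type, device type is a post-treatment mediator, not a confounder. Stratifying on it would bias the estimate; the causal effect is the crude pooled difference.
The causal difference is the pooled difference: 0.388 − 0.144 = +0.244.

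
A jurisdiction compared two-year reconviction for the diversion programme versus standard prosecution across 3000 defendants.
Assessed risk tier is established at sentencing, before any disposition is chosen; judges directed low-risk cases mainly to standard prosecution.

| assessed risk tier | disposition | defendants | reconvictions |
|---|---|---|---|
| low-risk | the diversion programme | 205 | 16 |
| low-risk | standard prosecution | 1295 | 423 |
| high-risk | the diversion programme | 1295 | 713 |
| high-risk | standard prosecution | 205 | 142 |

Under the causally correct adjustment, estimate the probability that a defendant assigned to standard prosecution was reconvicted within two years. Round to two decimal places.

Within every assessed risk tier level the diversion programme has the lower rate, yet pooled standard prosecution does — Simpson's reversal.
Assessed risk tier differs across dispositions for reasons unrelated to any effect of the disposition itself, and it separately predicts the outcome — a classic confounder. We must compare within assessed risk tier levels.
Standardising standard prosecution to the population assessed risk tier mix: 0.500·423/1295 + 0.500·142/205 = 0.510.

0.51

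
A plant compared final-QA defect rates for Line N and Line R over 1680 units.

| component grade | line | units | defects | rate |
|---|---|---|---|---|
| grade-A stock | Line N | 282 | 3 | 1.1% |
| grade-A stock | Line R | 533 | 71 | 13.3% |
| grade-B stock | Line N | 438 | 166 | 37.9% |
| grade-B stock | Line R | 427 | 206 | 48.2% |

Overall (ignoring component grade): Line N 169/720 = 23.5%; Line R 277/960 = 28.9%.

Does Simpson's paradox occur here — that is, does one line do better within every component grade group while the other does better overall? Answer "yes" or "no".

Within each component grade level (grade-A stock 1.1% vs 13.3%; grade-B stock 37.9% vs 48.2%), Line N has the lower rate every time. Pooled: 23.5% vs 28.9% — Line N has the lower rate overall. They agree.

no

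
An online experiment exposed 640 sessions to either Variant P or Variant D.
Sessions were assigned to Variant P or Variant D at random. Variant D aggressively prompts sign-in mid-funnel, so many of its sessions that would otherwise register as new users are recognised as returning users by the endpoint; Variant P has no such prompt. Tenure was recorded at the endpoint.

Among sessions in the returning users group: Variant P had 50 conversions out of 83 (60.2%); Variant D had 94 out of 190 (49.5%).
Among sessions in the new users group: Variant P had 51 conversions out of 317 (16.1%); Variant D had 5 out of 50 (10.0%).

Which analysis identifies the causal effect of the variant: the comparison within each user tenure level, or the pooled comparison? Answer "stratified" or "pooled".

pooled

User tenure is recorded after the variant and is itself shifted by it — it sits on the causal path from variant to outcome. Conditioning on a mediator would strip out part of the effect we want; the pooled comparison gives the total causal effect.
Pooled: Variant P 25.2% vs Variant D 41.2%; Variant D is higher overall.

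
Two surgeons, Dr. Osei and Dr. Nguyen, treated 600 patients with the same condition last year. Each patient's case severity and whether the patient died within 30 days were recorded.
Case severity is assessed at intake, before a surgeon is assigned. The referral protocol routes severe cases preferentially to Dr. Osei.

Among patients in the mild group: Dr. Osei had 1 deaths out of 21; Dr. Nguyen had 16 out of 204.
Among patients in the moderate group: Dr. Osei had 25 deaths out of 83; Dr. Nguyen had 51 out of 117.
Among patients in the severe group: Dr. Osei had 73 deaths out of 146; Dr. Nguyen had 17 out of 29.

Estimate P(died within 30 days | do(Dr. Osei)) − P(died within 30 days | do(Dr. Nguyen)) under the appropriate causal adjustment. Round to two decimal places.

Nothing the surgeon does changes case severity; the imbalance is an allocation artefact. With case severity also predicting the outcome, the pooled figure is confounded, and the within-stratum comparison is the causal one.
Adjusting over the population distribution of case severity: 0.375·(0.048−0.078) + 0.333·(0.301−0.436) + 0.292·(0.500−0.586) = -0.082.

-0.08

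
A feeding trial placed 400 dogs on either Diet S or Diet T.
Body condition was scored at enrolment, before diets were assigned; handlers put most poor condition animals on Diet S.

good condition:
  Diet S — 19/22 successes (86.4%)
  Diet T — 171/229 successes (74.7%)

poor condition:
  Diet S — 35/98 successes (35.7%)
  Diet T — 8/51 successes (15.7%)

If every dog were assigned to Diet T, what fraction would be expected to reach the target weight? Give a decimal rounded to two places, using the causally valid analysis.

0.53

The imbalance in starting body condition arose from how dogs were allocated, not from anything the diet did; and starting body condition independently affects the outcome. The pooled gap is confounded — condition on starting body condition.
Standardising Diet T to the population starting body condition mix: 0.627·171/229 + 0.372·8/51 = 0.527.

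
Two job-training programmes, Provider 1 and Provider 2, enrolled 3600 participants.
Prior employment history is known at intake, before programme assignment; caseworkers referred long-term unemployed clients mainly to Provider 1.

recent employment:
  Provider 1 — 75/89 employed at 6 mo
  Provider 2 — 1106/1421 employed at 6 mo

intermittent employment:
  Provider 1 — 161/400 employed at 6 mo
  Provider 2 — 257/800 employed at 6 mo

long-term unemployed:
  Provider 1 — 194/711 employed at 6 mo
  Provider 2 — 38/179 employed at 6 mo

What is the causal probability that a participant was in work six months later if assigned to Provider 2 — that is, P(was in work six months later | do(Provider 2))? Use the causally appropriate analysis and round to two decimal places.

The prior employment history-specific comparison favours Provider 1 throughout, but the pooled figures favour Provider 2. The question is whether to condition on prior employment history.
Here prior employment history is a common cause — it drives both which programme a case falls under and the outcome. The crude comparison mixes populations; the stratum-specific rates are the causally relevant ones.
Standardising Provider 2 to the population prior employment history mix: 0.419·1106/1421 + 0.333·257/800 + 0.247·38/179 = 0.486.

0.49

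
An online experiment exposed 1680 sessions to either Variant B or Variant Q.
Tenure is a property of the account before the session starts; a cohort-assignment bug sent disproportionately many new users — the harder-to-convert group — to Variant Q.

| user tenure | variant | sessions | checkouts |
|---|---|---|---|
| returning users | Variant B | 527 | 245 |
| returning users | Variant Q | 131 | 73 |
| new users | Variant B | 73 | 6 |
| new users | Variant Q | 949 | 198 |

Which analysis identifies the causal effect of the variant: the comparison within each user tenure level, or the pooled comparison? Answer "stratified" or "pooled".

stratified

The stratified and pooled comparisons disagree (Variant Q wins within each user tenure; Variant B wins overall), so the answer turns on the causal role of user tenure.
User tenure is set before the variant has any effect — it is not caused by the variant — and it independently drives the outcome. That makes it a confounder, so the causal comparison is within user tenure levels.
Within each level — returning users: 46.5% vs 55.7%; new users: 8.2% vs 20.9% — Variant Q is higher every time.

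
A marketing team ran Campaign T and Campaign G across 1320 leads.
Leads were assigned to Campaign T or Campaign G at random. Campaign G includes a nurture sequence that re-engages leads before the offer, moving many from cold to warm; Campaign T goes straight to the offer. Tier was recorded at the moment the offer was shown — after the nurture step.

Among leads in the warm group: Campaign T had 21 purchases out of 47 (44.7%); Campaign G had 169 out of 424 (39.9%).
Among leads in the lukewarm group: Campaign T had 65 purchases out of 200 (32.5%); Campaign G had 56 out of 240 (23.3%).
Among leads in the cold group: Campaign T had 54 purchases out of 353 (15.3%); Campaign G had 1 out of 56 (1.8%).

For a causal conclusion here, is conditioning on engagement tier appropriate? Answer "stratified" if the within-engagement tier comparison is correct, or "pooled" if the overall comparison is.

The stratified and pooled comparisons disagree (Campaign T wins within each engagement tier; Campaign G wins overall), so the answer turns on the causal role of engagement tier.
Engagement tier here is a post-treatment variable shaped by the campaign; conditioning on it would introduce bias rather than remove it. The overall comparison is the causal one.
Pooled: Campaign T 23.3% vs Campaign G 31.4%; Campaign G is higher overall.

pooled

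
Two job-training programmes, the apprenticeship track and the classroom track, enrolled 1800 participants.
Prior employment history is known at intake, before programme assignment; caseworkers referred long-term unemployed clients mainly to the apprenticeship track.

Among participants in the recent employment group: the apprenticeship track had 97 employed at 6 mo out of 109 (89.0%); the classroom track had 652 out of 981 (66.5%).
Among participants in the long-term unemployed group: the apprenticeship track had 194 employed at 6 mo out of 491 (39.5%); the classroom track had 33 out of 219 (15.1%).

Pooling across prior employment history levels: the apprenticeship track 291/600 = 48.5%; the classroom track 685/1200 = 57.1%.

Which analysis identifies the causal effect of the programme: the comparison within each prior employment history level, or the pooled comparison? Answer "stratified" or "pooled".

stratified

the apprenticeship track is higher inside every prior employment history stratum but the classroom track is higher in aggregate. Whether to stratify depends on how prior employment history relates to the programme.
Nothing the programme does changes prior employment history; the imbalance is an allocation artefact. With prior employment history also predicting the outcome, the pooled figure is confounded, and the within-stratum comparison is the causal one.
Within each level — recent employment: 89.0% vs 66.5%; long-term unemployed: 39.5% vs 15.1% — the apprenticeship track is higher every time.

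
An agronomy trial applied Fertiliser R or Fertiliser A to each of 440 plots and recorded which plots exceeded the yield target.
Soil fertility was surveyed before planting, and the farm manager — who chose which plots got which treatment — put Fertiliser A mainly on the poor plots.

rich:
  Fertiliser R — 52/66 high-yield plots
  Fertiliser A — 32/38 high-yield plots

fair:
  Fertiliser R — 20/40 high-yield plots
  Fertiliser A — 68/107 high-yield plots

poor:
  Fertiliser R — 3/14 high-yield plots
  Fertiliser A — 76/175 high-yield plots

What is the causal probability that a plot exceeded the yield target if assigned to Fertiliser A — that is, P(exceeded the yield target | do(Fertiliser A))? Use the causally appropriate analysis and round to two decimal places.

0.60

The stratified and pooled comparisons disagree (Fertiliser A wins within each soil fertility; Fertiliser R wins overall), so the answer turns on the causal role of soil fertility.
Soil fertility differs across fertilisers for reasons unrelated to any effect of the fertiliser itself, and it separately predicts the outcome — a classic confounder. We must compare within soil fertility levels.
Standardising Fertiliser A to the population soil fertility mix: 0.236·32/38 + 0.334·68/107 + 0.430·76/175 = 0.598.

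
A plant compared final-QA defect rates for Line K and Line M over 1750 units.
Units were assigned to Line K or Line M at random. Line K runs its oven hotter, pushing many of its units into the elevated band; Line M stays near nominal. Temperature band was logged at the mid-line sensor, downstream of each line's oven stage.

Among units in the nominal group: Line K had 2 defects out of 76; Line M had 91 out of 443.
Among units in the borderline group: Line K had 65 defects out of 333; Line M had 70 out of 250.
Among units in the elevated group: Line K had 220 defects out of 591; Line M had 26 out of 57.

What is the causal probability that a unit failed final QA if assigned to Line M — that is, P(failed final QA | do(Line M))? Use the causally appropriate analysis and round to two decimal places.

In-process temperature band here is a post-treatment variable shaped by the line; conditioning on it would introduce bias rather than remove it. The overall comparison is the causal one.
So P(outcome | do(Line M)) is just the pooled rate for Line M: 187/750 = 0.249.

0.25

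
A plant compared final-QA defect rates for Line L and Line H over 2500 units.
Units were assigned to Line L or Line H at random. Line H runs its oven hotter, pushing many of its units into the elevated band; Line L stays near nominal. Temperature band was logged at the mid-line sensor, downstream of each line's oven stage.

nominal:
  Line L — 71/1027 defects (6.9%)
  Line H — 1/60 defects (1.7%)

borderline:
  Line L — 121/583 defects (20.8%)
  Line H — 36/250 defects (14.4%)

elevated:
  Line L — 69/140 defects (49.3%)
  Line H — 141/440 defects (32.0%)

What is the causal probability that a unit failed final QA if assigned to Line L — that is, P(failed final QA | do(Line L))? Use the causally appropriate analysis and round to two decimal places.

0.15

The in-process temperature band-specific comparison favours Line H throughout, but the pooled figures favour Line L. The question is whether to condition on in-process temperature band.
In-process temperature band lies on the pathway line → in-process temperature band → outcome, so adjusting for it blocks the indirect effect. For the total causal effect of line, use the unadjusted pooled rates.
So P(outcome | do(Line L)) is just the pooled rate for Line L: 261/1750 = 0.149.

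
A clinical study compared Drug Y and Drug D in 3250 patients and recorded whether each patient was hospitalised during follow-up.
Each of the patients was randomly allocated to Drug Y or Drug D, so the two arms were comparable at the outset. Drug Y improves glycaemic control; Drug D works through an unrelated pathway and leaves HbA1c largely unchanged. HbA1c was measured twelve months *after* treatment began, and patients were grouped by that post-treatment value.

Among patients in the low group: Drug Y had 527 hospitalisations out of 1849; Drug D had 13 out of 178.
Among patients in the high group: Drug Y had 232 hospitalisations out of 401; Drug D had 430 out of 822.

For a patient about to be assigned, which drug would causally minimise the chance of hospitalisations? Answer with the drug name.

The HbA1c-specific comparison favours Drug D throughout, but the pooled figures favour Drug Y. The question is whether to condition on HbA1c.
HbA1c is recorded after the drug and is itself shifted by it — it sits on the causal path from drug to outcome. Conditioning on a mediator would strip out part of the effect we want; the pooled comparison gives the total causal effect.
Pooled: Drug Y 33.7% vs Drug D 44.3%; Drug Y is lower overall.

Drug Y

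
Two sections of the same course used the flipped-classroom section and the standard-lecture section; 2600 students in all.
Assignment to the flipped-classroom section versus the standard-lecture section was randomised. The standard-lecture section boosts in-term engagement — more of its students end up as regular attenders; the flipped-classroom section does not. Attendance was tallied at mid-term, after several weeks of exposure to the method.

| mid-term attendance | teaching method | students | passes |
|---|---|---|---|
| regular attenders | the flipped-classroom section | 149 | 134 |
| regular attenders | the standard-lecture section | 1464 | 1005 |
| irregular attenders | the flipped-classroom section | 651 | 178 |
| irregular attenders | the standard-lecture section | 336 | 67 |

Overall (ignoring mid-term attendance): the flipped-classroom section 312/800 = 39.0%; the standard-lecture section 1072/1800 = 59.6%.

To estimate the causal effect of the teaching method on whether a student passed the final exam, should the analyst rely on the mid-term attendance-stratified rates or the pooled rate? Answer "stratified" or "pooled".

pooled

Within every mid-term attendance level the flipped-classroom section has the higher rate, yet pooled the standard-lecture section does — Simpson's reversal.
The distribution of mid-term attendance is itself part of what the teaching method does — it is an intermediate outcome. Holding it fixed would remove that part of the effect; the total effect is the pooled difference.
Pooled: the flipped-classroom section 39.0% vs the standard-lecture section 59.6%; the standard-lecture section is higher overall.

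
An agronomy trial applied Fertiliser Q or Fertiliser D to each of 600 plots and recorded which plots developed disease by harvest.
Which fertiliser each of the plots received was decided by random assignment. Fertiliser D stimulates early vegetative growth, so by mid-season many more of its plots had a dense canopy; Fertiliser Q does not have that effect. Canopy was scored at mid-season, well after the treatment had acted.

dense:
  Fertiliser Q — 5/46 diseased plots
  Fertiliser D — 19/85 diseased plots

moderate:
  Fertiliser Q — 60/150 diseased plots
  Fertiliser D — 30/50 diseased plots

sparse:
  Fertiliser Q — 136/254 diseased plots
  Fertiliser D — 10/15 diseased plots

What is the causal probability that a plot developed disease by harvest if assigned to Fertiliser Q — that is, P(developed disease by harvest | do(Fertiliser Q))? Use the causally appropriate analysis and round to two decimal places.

0.45

The mid-season canopy-specific comparison favours Fertiliser Q throughout, but the pooled figures favour Fertiliser D. The question is whether to condition on mid-season canopy.
Mid-season canopy lies on the pathway fertiliser → mid-season canopy → outcome, so adjusting for it blocks the indirect effect. For the total causal effect of fertiliser, use the unadjusted pooled rates.
So P(outcome | do(Fertiliser Q)) is just the pooled rate for Fertiliser Q: 201/450 = 0.447.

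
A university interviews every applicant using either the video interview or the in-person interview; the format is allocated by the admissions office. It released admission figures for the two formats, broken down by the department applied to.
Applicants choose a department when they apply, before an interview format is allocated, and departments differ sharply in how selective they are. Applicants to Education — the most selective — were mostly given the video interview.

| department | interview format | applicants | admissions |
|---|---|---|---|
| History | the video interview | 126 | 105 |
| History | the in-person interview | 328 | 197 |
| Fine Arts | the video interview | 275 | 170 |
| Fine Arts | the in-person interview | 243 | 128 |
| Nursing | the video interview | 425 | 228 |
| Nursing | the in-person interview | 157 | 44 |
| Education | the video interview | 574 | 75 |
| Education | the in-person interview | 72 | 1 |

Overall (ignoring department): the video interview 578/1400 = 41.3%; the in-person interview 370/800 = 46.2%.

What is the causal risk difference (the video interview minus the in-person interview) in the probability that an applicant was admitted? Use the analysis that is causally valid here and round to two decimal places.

+0.17

Department is set before the interview format has any effect — it is not caused by the interview format — and it independently drives the outcome. That makes it a confounder, so the causal comparison is within department levels.
Adjusting over the population distribution of department: 0.206·(0.833−0.601) + 0.235·(0.618−0.527) + 0.265·(0.536−0.280) + 0.294·(0.131−0.014) = +0.172.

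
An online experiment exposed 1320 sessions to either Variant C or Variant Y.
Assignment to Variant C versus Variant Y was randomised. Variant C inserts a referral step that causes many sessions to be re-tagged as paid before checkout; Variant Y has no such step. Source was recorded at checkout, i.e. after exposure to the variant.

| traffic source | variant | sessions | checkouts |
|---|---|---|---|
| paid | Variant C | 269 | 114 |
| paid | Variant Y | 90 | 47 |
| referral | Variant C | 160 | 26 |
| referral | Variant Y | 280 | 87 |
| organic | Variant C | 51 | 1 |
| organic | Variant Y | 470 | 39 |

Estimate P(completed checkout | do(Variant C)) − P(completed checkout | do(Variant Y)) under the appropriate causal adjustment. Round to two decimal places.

Traffic source is recorded after the variant and is itself shifted by it — it sits on the causal path from variant to outcome. Conditioning on a mediator would strip out part of the effect we want; the pooled comparison gives the total causal effect.
The causal difference is the pooled difference: 0.294 − 0.206 = +0.088.

+0.09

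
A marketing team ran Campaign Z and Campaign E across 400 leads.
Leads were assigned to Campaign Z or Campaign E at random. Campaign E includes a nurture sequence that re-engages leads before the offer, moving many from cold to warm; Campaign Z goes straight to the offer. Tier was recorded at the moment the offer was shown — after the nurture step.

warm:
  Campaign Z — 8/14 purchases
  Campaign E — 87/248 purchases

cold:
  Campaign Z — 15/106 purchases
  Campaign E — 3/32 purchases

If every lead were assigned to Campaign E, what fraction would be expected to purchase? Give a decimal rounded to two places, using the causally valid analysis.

Engagement tier is downstream of the campaign. One should not condition on a consequence of treatment, so the overall rates are the right comparison.
So P(outcome | do(Campaign E)) is just the pooled rate for Campaign E: 90/280 = 0.321.

0.32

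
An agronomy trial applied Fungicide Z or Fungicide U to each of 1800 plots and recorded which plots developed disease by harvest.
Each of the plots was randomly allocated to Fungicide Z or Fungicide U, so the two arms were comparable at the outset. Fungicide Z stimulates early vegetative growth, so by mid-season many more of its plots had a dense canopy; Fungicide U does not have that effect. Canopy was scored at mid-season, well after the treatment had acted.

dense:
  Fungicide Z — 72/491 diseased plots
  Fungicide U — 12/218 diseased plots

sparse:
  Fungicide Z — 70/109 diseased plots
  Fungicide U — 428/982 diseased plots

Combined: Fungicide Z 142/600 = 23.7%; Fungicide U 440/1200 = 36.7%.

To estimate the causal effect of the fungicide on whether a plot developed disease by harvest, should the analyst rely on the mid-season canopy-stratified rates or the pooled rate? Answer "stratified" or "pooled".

Fungicide U is lower inside every mid-season canopy stratum but Fungicide Z is lower in aggregate. Whether to stratify depends on how mid-season canopy relates to the fungicide.
Mid-season canopy is recorded after the fungicide and is itself shifted by it — it sits on the causal path from fungicide to outcome. Conditioning on a mediator would strip out part of the effect we want; the pooled comparison gives the total causal effect.
Pooled: Fungicide Z 23.7% vs Fungicide U 36.7%; Fungicide Z is lower overall.

pooled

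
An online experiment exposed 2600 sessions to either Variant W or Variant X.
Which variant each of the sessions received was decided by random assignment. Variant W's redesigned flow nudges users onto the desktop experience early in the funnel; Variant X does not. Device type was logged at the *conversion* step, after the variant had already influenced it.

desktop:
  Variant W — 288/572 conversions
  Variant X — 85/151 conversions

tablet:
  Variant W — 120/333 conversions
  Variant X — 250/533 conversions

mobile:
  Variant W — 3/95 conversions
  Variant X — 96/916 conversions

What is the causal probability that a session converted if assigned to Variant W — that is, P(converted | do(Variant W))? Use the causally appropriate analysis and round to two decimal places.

The stratified and pooled comparisons disagree (Variant X wins within each device type; Variant W wins overall), so the answer turns on the causal role of device type.
Stratifying would compare variants among sessions the variants themselves sorted into device type groups — a form of selection on an intermediate. The unconditioned pooled rates give the total causal effect.
So P(outcome | do(Variant W)) is just the pooled rate for Variant W: 411/1000 = 0.411.

0.41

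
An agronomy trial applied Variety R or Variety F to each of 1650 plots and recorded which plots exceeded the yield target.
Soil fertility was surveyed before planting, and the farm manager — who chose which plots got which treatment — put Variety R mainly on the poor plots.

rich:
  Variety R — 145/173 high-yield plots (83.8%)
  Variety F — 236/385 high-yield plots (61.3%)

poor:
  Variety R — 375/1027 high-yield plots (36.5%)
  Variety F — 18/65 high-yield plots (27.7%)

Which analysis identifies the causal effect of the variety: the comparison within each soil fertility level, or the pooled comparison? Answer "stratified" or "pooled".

stratified

Soil fertility satisfies the back-door criterion: it is not a descendant of the variety, and it blocks the spurious path from variety to outcome. Adjusting for it (i.e., using the within-soil fertility rates) gives the causal effect.
Within each level — rich: 83.8% vs 61.3%; poor: 36.5% vs 27.7% — Variety R is higher every time.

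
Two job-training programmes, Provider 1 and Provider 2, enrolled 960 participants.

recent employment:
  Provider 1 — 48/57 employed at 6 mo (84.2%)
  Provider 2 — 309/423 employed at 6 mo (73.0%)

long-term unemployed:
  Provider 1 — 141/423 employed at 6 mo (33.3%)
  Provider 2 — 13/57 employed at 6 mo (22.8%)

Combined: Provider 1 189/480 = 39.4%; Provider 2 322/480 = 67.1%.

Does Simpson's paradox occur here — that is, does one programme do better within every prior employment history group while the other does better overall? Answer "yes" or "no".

yes

Within each prior employment history level (recent employment 84.2% vs 73.0%; long-term unemployed 33.3% vs 22.8%), Provider 1 has the higher rate every time. Pooled: 39.4% vs 67.1% — Provider 2 has the higher rate overall. The two comparisons disagree.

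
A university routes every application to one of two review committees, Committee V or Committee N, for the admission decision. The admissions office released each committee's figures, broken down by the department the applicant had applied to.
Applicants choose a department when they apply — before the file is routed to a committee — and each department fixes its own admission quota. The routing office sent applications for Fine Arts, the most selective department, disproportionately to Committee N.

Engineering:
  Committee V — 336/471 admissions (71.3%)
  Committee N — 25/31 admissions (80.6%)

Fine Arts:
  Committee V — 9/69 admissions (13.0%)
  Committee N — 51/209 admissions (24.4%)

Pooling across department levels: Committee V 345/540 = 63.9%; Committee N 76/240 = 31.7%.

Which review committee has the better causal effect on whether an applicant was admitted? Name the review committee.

Committee N

The imbalance in department arose from how applicants were allocated, not from anything the review committee did; and department independently affects the outcome. The pooled gap is confounded — condition on department.
Within each level — Engineering: 71.3% vs 80.6%; Fine Arts: 13.0% vs 24.4% — Committee N is higher every time.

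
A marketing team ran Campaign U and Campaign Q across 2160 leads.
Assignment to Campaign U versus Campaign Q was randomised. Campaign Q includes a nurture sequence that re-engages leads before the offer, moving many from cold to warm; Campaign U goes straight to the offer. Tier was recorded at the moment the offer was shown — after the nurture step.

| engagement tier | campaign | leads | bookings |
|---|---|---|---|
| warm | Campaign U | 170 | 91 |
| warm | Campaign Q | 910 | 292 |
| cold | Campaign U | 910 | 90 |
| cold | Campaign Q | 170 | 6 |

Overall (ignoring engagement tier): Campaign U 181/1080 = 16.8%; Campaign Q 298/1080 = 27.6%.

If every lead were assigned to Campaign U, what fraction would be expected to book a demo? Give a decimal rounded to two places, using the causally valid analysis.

Engagement tier is downstream of the campaign. One should not condition on a consequence of treatment, so the overall rates are the right comparison.
So P(outcome | do(Campaign U)) is just the pooled rate for Campaign U: 181/1080 = 0.168.

0.17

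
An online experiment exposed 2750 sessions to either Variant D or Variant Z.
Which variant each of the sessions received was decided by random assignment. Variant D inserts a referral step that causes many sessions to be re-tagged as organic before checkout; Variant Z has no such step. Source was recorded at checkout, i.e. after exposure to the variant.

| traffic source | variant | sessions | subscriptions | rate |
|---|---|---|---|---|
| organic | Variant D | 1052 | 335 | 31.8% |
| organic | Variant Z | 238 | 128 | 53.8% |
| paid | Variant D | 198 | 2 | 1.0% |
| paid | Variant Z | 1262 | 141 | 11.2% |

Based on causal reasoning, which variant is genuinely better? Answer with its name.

The stratified and pooled comparisons disagree (Variant Z wins within each traffic source; Variant D wins overall), so the answer turns on the causal role of traffic source.
Traffic source is downstream of the variant. One should not condition on a consequence of treatment, so the overall rates are the right comparison.
Pooled: Variant D 27.0% vs Variant Z 17.9%; Variant D is higher overall.

Variant D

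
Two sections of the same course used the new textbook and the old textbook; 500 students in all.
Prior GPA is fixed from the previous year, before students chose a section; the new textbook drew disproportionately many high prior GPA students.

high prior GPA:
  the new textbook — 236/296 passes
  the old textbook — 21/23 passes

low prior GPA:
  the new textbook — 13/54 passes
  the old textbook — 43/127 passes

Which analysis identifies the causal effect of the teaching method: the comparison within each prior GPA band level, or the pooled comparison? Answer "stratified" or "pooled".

Prior GPA band is set before the teaching method has any effect — it is not caused by the teaching method — and it independently drives the outcome. That makes it a confounder, so the causal comparison is within prior GPA band levels.
Within each level — high prior GPA: 79.7% vs 91.3%; low prior GPA: 24.1% vs 33.9% — the old textbook is higher every time.

stratified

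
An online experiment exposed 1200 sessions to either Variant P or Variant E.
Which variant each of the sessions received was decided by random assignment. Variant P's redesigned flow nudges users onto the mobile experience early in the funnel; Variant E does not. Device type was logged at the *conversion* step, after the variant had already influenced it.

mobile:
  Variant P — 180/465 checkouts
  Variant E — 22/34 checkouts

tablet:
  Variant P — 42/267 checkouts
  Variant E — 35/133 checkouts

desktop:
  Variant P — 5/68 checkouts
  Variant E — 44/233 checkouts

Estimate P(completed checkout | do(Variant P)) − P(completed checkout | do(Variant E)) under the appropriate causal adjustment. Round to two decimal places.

+0.03

Within every device type level Variant E has the higher rate, yet pooled Variant P does — Simpson's reversal.
Device type here is a post-treatment variable shaped by the variant; conditioning on it would introduce bias rather than remove it. The overall comparison is the causal one.
The causal difference is the pooled difference: 0.284 − 0.253 = +0.031.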